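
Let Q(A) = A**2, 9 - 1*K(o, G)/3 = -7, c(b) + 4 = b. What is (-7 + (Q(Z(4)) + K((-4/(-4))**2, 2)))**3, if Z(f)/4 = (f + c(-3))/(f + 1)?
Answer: 1597509809/15625 ≈ 1.0224e+5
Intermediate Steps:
c(b) = -4 + b
Z(f) = 4*(-7 + f)/(1 + f) (Z(f) = 4*((f + (-4 - 3))/(f + 1)) = 4*((f - 7)/(1 + f)) = 4*((-7 + f)/(1 + f)) = 4*(-7 + f)/(1 + f))
K(o, G) = 48 (K(o, G) = 27 - 3*(-7) = 27 + 21 = 48)
(-7 + (Q(Z(4)) + K((-4/(-4))**2, 2)))**3 = (-7 + ((4*(-7 + 4)/(1 + 4))**2 + 48))**3 = (-7 + ((4*(-3)/5)**2 + 48))**3 = (-7 + ((4*(1/5)*(-3))**2 + 48))**3 = (-7 + ((-12/5)**2 + 48))**3 = (-7 + (144/25 + 48))**3 = (-7 + 1344/25)**3 = (1169/25)**3 = 1597509809/15625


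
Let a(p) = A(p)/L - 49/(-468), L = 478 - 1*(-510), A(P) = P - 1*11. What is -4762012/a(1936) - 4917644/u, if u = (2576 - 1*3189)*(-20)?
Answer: -8112888995936/3497165 ≈ -2.3198e+6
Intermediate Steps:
A(P) = -11 + P (A(P) = P - 11 = -11 + P)
L = 988 (L = 478 + 510 = 988)
a(p) = 16/171 + p/988 (a(p) = (-11 + p)/988 - 49/(-468) = (-11 + p)*(1/988) - 49*(-1/468) = (-11/988 + p/988) + 49/468 = 16/171 + p/988)
u = 12260 (u = (2576 - 3189)*(-20) = -613*(-20) = 12260)
-4762012/a(1936) - 4917644/u = -4762012/(16/171 + (1/988)*1936) - 4917644/12260 = -4762012/(16/171 + 484/247) - 4917644*1/12260 = -4762012/4564/2223 - 1229411/3065 = -4762012*2223/4564 - 1229411/3065 = -2646488169/1141 - 1229411/3065 = -8112888995936/3497165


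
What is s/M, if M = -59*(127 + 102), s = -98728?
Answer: 98728/13511 ≈ 7.3072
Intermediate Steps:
M = -13511 (M = -59*229 = -13511)
s/M = -98728/(-13511) = -98728*(-1/13511) = 98728/13511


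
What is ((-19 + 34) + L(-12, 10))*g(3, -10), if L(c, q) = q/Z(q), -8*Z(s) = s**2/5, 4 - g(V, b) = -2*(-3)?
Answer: -22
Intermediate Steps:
g(V, b) = -2 (g(V, b) = 4 - (-2)*(-3) = 4 - 1*6 = 4 - 6 = -2)
Z(s) = -s**2/40 (Z(s) = -s**2/(8*5) = -s**2/40)
L(c, q) = -40/q (L(c, q) = q/((-q**2/40)) = q*(-40/q**2) = -40/q)
((-19 + 34) + L(-12, 10))*g(3, -10) = ((-19 + 34) - 40/10)*(-2) = (15 - 40*1/10)*(-2) = (15 - 4)*(-2) = 11*(-2) = -22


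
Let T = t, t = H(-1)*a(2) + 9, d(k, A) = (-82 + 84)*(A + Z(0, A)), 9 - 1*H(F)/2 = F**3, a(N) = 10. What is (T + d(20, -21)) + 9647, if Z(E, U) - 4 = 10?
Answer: 9842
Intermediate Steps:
H(F) = 18 - 2*F**3
Z(E, U) = 14 (Z(E, U) = 4 + 10 = 14)
d(k, A) = 28 + 2*A (d(k, A) = (-82 + 84)*(A + 14) = 2*(14 + A) = 28 + 2*A)
t = 209 (t = (18 - 2*(-1)**3)*10 + 9 = (18 - 2*(-1))*10 + 9 = (18 + 2)*10 + 9 = 20*10 + 9 = 200 + 9 = 209)
T = 209
(T + d(20, -21)) + 9647 = (209 + (28 + 2*(-21))) + 9647 = (209 + (28 - 42)) + 9647 = (209 - 14) + 9647 = 195 + 9647 = 9842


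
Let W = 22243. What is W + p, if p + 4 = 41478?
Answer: 63717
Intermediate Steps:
p = 41474 (p = -4 + 41478 = 41474)
W + p = 22243 + 41474 = 63717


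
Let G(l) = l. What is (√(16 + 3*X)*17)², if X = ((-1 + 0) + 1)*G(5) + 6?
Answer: 9826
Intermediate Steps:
X = 6 (X = ((-1 + 0) + 1)*5 + 6 = (-1 + 1)*5 + 6 = 0*5 + 6 = 0 + 6 = 6)
(√(16 + 3*X)*17)² = (√(16 + 3*6)*17)² = (√(16 + 18)*17)² = (√34*17)² = (17*√34)² = 9826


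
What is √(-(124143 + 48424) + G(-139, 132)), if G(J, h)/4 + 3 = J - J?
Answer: I*√172579 ≈ 415.43*I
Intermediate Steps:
G(J, h) = -12 (G(J, h) = -12 + 4*(J - J) = -12 + 4*0 = -12 + 0 = -12)
√(-(124143 + 48424) + G(-139, 132)) = √(-(124143 + 48424) - 12) = √(-1*172567 - 12) = √(-172567 - 12) = √(-172579) = I*√172579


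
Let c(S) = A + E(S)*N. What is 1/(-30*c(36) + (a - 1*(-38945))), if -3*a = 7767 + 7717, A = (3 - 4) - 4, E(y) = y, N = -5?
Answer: 3/118001 ≈ 2.5424e-5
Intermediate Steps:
A = -5 (A = -1 - 4 = -5)
a = -15484/3 (a = -(7767 + 7717)/3 = -⅓*15484 = -15484/3 ≈ -5161.3)
c(S) = -5 - 5*S (c(S) = -5 + S*(-5) = -5 - 5*S)
1/(-30*c(36) + (a - 1*(-38945))) = 1/(-30*(-5 - 5*36) + (-15484/3 - 1*(-38945))) = 1/(-30*(-5 - 180) + (-15484/3 + 38945)) = 1/(-30*(-185) + 101351/3) = 1/(5550 + 101351/3) = 1/(118001/3) = 3/118001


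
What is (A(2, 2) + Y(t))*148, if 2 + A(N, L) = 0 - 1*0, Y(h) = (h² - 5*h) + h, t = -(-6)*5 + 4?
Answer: 150664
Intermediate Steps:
t = 34 (t = -2*(-15) + 4 = 30 + 4 = 34)
Y(h) = h² - 4*h
A(N, L) = -2 (A(N, L) = -2 + (0 - 1*0) = -2 + (0 + 0) = -2 + 0 = -2)
(A(2, 2) + Y(t))*148 = (-2 + 34*(-4 + 34))*148 = (-2 + 34*30)*148 = (-2 + 1020)*148 = 1018*148 = 150664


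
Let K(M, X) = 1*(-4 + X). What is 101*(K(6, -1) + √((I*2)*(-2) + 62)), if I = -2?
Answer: -505 + 101*√70 ≈ 340.03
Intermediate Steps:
K(M, X) = -4 + X
101*(K(6, -1) + √((I*2)*(-2) + 62)) = 101*((-4 - 1) + √(-2*2*(-2) + 62)) = 101*(-5 + √(-4*(-2) + 62)) = 101*(-5 + √(8 + 62)) = 101*(-5 + √70) = -505 + 101*√70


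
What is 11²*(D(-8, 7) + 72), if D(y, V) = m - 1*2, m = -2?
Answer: 8228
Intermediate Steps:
D(y, V) = -4 (D(y, V) = -2 - 1*2 = -2 - 2 = -4)
11²*(D(-8, 7) + 72) = 11²*(-4 + 72) = 121*68 = 8228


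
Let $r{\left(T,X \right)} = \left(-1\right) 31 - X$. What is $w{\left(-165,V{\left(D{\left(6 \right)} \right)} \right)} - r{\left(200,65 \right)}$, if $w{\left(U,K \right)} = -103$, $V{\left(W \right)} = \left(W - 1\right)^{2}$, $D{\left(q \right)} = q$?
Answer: $-7$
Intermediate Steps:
$V{\left(W \right)} = \left(-1 + W\right)^{2}$
$r{\left(T,X \right)} = -31 - X$
$w{\left(-165,V{\left(D{\left(6 \right)} \right)} \right)} - r{\left(200,65 \right)} = -103 - \left(-31 - 65\right) = -103 - -96 = -103 + 96 = -7$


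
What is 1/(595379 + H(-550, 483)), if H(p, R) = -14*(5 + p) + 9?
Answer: 1/603018 ≈ 1.6583e-6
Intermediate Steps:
H(p, R) = -61 - 14*p (H(p, R) = (-70 - 14*p) + 9 = -61 - 14*p)
1/(595379 + H(-550, 483)) = 1/(595379 + (-61 - 14*(-550))) = 1/(595379 + (-61 + 7700)) = 1/(595379 + 7639) = 1/603018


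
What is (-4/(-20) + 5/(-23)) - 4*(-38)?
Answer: 17478/115 ≈ 151.98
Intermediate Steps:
(-4/(-20) + 5/(-23)) - 4*(-38) = (-4*(-1/20) + 5*(-1/23)) + 152 = (1/5 - 5/23) + 152 = -2/115 + 152 = 17478/115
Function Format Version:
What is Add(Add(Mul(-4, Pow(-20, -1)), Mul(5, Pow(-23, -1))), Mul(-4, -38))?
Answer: Rational(17478, 115) ≈ 151.98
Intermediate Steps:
Add(Add(Mul(-4, Pow(-20, -1)), Mul(5, Pow(-23, -1))), Mul(-4, -38)) = Add(Add(Mul(-4, Rational(-1, 20)), Mul(5, Rational(-1, 23))), 152) = Add(Add(Rational(1, 5), Rational(-5, 23)), 152) = Add(Rational(-2, 115), 152) = Rational(17478, 115)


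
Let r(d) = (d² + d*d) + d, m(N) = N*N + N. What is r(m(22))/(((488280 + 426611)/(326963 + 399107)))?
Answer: 372167508460/914891 ≈ 4.0679e+5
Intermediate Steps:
m(N) = N + N² (m(N) = N² + N = N + N²)
r(d) = d + 2*d² (r(d) = (d² + d²) + d = 2*d² + d = d + 2*d²)
r(m(22))/(((488280 + 426611)/(326963 + 399107))) = ((22*(1 + 22))*(1 + 2*(22*(1 + 22))))/(((488280 + 426611)/(326963 + 399107))) = ((22*23)*(1 + 2*(22*23)))/((914891/726070)) = (506*(1 + 2*506))/((914891*(1/726070))) = (506*(1 + 1012))/(914891/726070) = (506*1013)*(726070/914891) = 512578*(726070/914891) = 372167508460/914891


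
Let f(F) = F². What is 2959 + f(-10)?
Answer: 3059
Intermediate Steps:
2959 + f(-10) = 2959 + (-10)² = 2959 + 100 = 3059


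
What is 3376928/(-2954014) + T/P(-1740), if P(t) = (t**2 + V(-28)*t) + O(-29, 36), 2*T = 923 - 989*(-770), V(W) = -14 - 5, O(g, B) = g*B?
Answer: -438378786737/430388023744 ≈ -1.0186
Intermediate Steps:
O(g, B) = B*g
V(W) = -19
T = 762453/2 (T = (923 - 989*(-770))/2 = (923 + 761530)/2 = (1/2)*762453 = 762453/2 ≈ 3.8123e+5)
P(t) = -1044 + t**2 - 19*t (P(t) = (t**2 - 19*t) + 36*(-29) = (t**2 - 19*t) - 1044 = -1044 + t**2 - 19*t)
3376928/(-2954014) + T/P(-1740) = 3376928/(-2954014) + 762453/(2*(-1044 + (-1740)**2 - 19*(-1740))) = 3376928*(-1/2954014) + 762453/(2*(-1044 + 3027600 + 33060)) = -1688464/1477007 + (762453/2)/3059616 = -1688464/1477007 + (762453/2)*(1/3059616) = -1688464/1477007 + 254151/2039744 = -438378786737/430388023744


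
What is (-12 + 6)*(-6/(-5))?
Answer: -36/5 ≈ -7.2000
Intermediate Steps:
(-12 + 6)*(-6/(-5)) = -(-36)*(-1)/5 = -6*6/5 = -36/5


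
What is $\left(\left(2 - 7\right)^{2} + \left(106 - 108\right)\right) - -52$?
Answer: $75$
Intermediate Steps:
$\left(\left(2 - 7\right)^{2} + \left(106 - 108\right)\right) - -52 = \left(\left(-5\right)^{2} - 2\right) + 52 = \left(25 - 2\right) + 52 = 23 + 52 = 75$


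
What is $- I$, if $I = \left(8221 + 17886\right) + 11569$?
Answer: $-37676$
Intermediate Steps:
$I = 37676$ ($I = 26107 + 11569 = 37676$)
$- I = \left(-1\right) 37676 = -37676$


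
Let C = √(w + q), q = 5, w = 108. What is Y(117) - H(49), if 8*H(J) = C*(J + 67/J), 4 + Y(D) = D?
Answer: 113 - 617*√113/98 ≈ 46.073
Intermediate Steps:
Y(D) = -4 + D
C = √113 (C = √(108 + 5) = √113 ≈ 10.630)
H(J) = √113*(J + 67/J)/8 (H(J) = (√113*(J + 67/J))/8 = √113*(J + 67/J)/8)
Y(117) - H(49) = (-4 + 117) - √113*(67 + 49²)/(8*49) = 113 - √113*(67 + 2401)/(8*49) = 113 - √113*2468/(8*49) = 113 - 617*√113/98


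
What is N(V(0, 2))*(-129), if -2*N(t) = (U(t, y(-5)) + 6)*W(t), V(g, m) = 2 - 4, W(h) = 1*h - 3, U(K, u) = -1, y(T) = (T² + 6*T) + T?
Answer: -3225/2 ≈ -1612.5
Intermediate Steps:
y(T) = T² + 7*T
W(h) = -3 + h (W(h) = h - 3 = -3 + h)
V(g, m) = -2
N(t) = 15/2 - 5*t/2 (N(t) = -(-1 + 6)*(-3 + t)/2 = -5*(-3 + t)/2 = -(-15 + 5*t)/2 = 15/2 - 5*t/2)
N(V(0, 2))*(-129) = (15/2 - 5/2*(-2))*(-129) = (15/2 + 5)*(-129) = (25/2)*(-129) = -3225/2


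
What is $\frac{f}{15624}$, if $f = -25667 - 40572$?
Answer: $- \frac{66239}{15624} \approx -4.2396$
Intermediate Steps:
$f = -66239$
$\frac{f}{15624} = - \frac{66239}{15624}$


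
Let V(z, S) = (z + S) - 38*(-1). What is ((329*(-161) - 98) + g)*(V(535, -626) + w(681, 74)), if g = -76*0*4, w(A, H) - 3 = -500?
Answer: 29186850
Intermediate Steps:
V(z, S) = 38 + S + z (V(z, S) = (S + z) + 38 = 38 + S + z)
w(A, H) = -497 (w(A, H) = 3 - 500 = -497)
g = 0 (g = 0*4 = 0)
((329*(-161) - 98) + g)*(V(535, -626) + w(681, 74)) = ((329*(-161) - 98) + 0)*((38 - 626 + 535) - 497) = ((-52969 - 98) + 0)*(-53 - 497) = (-53067 + 0)*(-550) = -53067*(-550) = 29186850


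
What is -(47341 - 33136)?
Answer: -14205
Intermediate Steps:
-(47341 - 33136) = -1*14205 = -14205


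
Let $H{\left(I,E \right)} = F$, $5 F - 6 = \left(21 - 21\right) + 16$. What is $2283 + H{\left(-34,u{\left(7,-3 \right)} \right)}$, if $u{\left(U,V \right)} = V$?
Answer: $\frac{11437}{5} \approx 2287.4$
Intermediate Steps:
$F = \frac{22}{5}$ ($F = \frac{6}{5} + \frac{\left(21 - 21\right) + 16}{5} = \frac{6}{5} + \frac{0 + 16}{5} = \frac{6}{5} + \frac{1}{5} \cdot 16 = \frac{6}{5} + \frac{16}{5} = \frac{22}{5} \approx 4.4$)
$H{\left(I,E \right)} = \frac{22}{5}$
$2283 + H{\left(-34,u{\left(7,-3 \right)} \right)} = 2283 + \frac{22}{5} = \frac{11437}{5}$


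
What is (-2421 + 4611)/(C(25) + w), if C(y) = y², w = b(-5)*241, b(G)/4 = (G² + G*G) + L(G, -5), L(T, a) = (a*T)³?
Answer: 438/3022265 ≈ 0.00014492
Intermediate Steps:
L(T, a) = T³*a³ (L(T, a) = (T*a)³ = T³*a³)
b(G) = -500*G³ + 8*G² (b(G) = 4*((G² + G*G) + G³*(-5)³) = 4*((G² + G²) + G³*(-125)) = 4*(2*G² - 125*G³) = 4*(-125*G³ + 2*G²) = -500*G³ + 8*G²)
w = 15110700 (w = ((-5)²*(8 - 500*(-5)))*241 = (25*(8 + 2500))*241 = (25*2508)*241 = 62700*241 = 15110700)
(-2421 + 4611)/(C(25) + w) = (-2421 + 4611)/(25² + 15110700) = 2190/(625 + 15110700) = 2190/15111325 = 2190*(1/15111325) = 438/3022265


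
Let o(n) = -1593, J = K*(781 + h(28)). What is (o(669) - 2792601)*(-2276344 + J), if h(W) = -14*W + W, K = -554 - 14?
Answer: 7022368360800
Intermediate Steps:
K = -568
h(W) = -13*W
J = -236856 (J = -568*(781 - 13*28) = -568*(781 - 364) = -568*417 = -236856)
(o(669) - 2792601)*(-2276344 + J) = (-1593 - 2792601)*(-2276344 - 236856) = -2794194*(-2513200) = 7022368360800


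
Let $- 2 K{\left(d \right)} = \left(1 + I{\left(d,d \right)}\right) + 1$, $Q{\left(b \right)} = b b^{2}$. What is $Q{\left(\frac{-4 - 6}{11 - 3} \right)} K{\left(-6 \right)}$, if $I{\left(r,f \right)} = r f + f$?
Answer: $\frac{125}{4} \approx 31.25$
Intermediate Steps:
$I{\left(r,f \right)} = f + f r$ ($I{\left(r,f \right)} = f r + f = f + f r$)
$Q{\left(b \right)} = b^{3}$
$K{\left(d \right)} = -1 - \frac{d \left(1 + d\right)}{2}$ ($K{\left(d \right)} = - \frac{\left(1 + d \left(1 + d\right)\right) + 1}{2} = - \frac{2 + d \left(1 + d\right)}{2} = -1 - \frac{d \left(1 + d\right)}{2}$)
$Q{\left(\frac{-4 - 6}{11 - 3} \right)} K{\left(-6 \right)} = \left(\frac{-4 - 6}{11 - 3}\right)^{3} \left(-1 - - 3 \left(1 - 6\right)\right) = \left(- \frac{10}{8}\right)^{3} \left(-1 - \left(-3\right) \left(-5\right)\right) = \left(\left(-10\right) \frac{1}{8}\right)^{3} \left(-1 - 15\right) = \left(- \frac{5}{4}\right)^{3} \left(-16\right) = \left(- \frac{125}{64}\right) \left(-16\right) = \frac{125}{4}$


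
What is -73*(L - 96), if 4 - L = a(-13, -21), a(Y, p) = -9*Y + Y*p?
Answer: 35186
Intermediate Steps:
L = -386 (L = 4 - (-13)*(-9 - 21) = 4 - (-13)*(-30) = 4 - 1*390 = 4 - 390 = -386)
-73*(L - 96) = -73*(-386 - 96) = -73*(-482) = 35186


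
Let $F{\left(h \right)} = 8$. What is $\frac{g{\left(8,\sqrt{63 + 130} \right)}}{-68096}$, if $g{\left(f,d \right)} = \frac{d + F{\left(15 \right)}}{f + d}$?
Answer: $- \frac{1}{68096} \approx -1.4685 \cdot 10^{-5}$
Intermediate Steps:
$g{\left(f,d \right)} = \frac{8 + d}{d + f}$ ($g{\left(f,d \right)} = \frac{d + 8}{f + d} = \frac{8 + d}{d + f}$)
$\frac{g{\left(8,\sqrt{63 + 130} \right)}}{-68096} = \frac{\frac{1}{\sqrt{63 + 130} + 8} \left(8 + \sqrt{63 + 130}\right)}{-68096} = \frac{8 + \sqrt{193}}{\sqrt{193} + 8} \left(- \frac{1}{68096}\right) = \frac{8 + \sqrt{193}}{8 + \sqrt{193}} \left(- \frac{1}{68096}\right) = 1 \left(- \frac{1}{68096}\right) = - \frac{1}{68096}$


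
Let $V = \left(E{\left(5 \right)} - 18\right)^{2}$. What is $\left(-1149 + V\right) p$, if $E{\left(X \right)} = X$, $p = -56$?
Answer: $54880$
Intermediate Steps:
$V = 169$ ($V = \left(5 - 18\right)^{2} = \left(-13\right)^{2} = 169$)
$\left(-1149 + V\right) p = \left(-1149 + 169\right) \left(-56\right) = \left(-980\right) \left(-56\right) = 54880$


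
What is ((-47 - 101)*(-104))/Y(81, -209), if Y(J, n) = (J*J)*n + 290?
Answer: -15392/1370959 ≈ -0.011227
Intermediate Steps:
Y(J, n) = 290 + n*J² (Y(J, n) = J²*n + 290 = n*J² + 290 = 290 + n*J²)
((-47 - 101)*(-104))/Y(81, -209) = ((-47 - 101)*(-104))/(290 - 209*81²) = (-148*(-104))/(290 - 209*6561) = 15392/(290 - 1371249) = 15392/(-1370959) = 15392*(-1/1370959) = -15392/1370959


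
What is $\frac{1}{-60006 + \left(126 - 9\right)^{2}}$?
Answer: $- \frac{1}{46317} \approx -2.159 \cdot 10^{-5}$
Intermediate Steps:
$\frac{1}{-60006 + \left(126 - 9\right)^{2}} = \frac{1}{-60006 + 117^{2}} = \frac{1}{-60006 + 13689} = \frac{1}{-46317} = - \frac{1}{46317}$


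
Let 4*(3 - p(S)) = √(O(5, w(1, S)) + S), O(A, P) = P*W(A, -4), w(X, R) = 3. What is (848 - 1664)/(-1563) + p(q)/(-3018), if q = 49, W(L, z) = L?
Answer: 820375/1572378 ≈ 0.52174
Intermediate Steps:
O(A, P) = A*P (O(A, P) = P*A = A*P)
p(S) = 3 - √(15 + S)/4 (p(S) = 3 - √(5*3 + S)/4 = 3 - √(15 + S)/4)
(848 - 1664)/(-1563) + p(q)/(-3018) = (848 - 1664)/(-1563) + (3 - √(15 + 49)/4)/(-3018) = -816*(-1/1563) + (3 - √64/4)*(-1/3018) = 272/521 + (3 - ¼*8)*(-1/3018) = 272/521 + (3 - 2)*(-1/3018) = 272/521 + 1*(-1/3018) = 272/521 - 1/3018 = 820375/1572378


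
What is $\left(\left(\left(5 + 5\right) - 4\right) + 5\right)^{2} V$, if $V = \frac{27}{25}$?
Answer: $\frac{3267}{25} \approx 130.68$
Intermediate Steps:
$V = \frac{27}{25}$ ($V = 27 \cdot \frac{1}{25} = \frac{27}{25} \approx 1.08$)
$\left(\left(\left(5 + 5\right) - 4\right) + 5\right)^{2} V = \left(\left(\left(5 + 5\right) - 4\right) + 5\right)^{2} \cdot \frac{27}{25} = \left(\left(10 - 4\right) + 5\right)^{2} \cdot \frac{27}{25} = \left(6 + 5\right)^{2} \cdot \frac{27}{25} = 11^{2} \cdot \frac{27}{25} = 121 \cdot \frac{27}{25} = \frac{3267}{25}$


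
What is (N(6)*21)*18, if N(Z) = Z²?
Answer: 13608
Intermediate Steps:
(N(6)*21)*18 = (6²*21)*18 = (36*21)*18 = 756*18 = 13608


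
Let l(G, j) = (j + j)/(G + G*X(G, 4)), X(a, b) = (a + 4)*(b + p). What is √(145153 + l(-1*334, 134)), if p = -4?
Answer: √4048149639/167 ≈ 380.99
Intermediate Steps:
X(a, b) = (-4 + b)*(4 + a) (X(a, b) = (a + 4)*(b - 4) = (4 + a)*(-4 + b) = (-4 + b)*(4 + a))
l(G, j) = 2*j/G (l(G, j) = (j + j)/(G + G*(-16 - 4*G + 4*4 + G*4)) = (2*j)/(G + G*(-16 - 4*G + 16 + 4*G)) = (2*j)/(G + G*0) = (2*j)/(G + 0) = (2*j)/G = 2*j/G)
√(145153 + l(-1*334, 134)) = √(145153 + 2*134/(-1*334)) = √(145153 + 2*134/(-334)) = √(145153 + 2*134*(-1/334)) = √(145153 - 134/167) = √(24240417/167) = √4048149639/167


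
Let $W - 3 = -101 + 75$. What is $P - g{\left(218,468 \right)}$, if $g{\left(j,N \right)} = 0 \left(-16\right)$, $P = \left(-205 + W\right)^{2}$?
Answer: $51984$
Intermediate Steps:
$W = -23$ ($W = 3 + \left(-101 + 75\right) = 3 - 26 = -23$)
$P = 51984$ ($P = \left(-205 - 23\right)^{2} = \left(-228\right)^{2} = 51984$)
$g{\left(j,N \right)} = 0$
$P - g{\left(218,468 \right)} = 51984 - 0 = 51984 + 0 = 51984$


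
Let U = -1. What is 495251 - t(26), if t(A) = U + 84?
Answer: 495168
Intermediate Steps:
t(A) = 83 (t(A) = -1 + 84 = 83)
495251 - t(26) = 495251 - 1*83 = 495251 - 83 = 495168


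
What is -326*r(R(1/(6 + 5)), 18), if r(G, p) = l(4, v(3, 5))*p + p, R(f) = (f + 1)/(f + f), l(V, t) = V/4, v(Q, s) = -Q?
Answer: -11736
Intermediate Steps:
l(V, t) = V/4 (l(V, t) = V*(¼) = V/4)
R(f) = (1 + f)/(2*f) (R(f) = (1 + f)/((2*f)) = (1 + f)*(1/(2*f)) = (1 + f)/(2*f))
r(G, p) = 2*p (r(G, p) = ((¼)*4)*p + p = 1*p + p = p + p = 2*p)
-326*r(R(1/(6 + 5)), 18) = -652*18 = -326*36 = -11736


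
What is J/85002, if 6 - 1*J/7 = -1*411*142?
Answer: 68096/14167 ≈ 4.8067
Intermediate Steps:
J = 408576 (J = 42 - 7*(-1*411)*142 = 42 - (-2877)*142 = 42 - 7*(-58362) = 42 + 408534 = 408576)
J/85002 = 408576/85002 = 408576*(1/85002) = 68096/14167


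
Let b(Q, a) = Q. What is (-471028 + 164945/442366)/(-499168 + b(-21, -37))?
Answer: 208366607303/220824241174 ≈ 0.94359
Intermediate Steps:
(-471028 + 164945/442366)/(-499168 + b(-21, -37)) = (-471028 + 164945/442366)/(-499168 - 21) = (-471028 + 164945*(1/442366))/(-499189) = (-471028 + 164945/442366)*(-1/499189) = -208366607303/442366*(-1/499189) = 208366607303/220824241174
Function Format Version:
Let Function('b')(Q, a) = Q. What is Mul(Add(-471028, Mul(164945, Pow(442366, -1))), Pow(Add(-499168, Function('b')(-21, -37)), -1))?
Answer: Rational(208366607303, 220824241174) ≈ 0.94359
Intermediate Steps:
Mul(Add(-471028, Mul(164945, Pow(442366, -1))), Pow(Add(-499168, Function('b')(-21, -37)), -1)) = Mul(Add(-471028, Mul(164945, Pow(442366, -1))), Pow(Add(-499168, -21), -1)) = Mul(Add(-471028, Mul(164945, Rational(1, 442366))), Pow(-499189, -1)) = Mul(Add(-471028, Rational(164945, 442366)), Rational(-1, 499189)) = Mul(Rational(-208366607303, 442366), Rational(-1, 499189)) = Rational(208366607303, 220824241174)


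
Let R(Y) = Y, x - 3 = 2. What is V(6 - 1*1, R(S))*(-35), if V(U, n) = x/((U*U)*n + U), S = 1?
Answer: -35/6 ≈ -5.8333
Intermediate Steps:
x = 5 (x = 3 + 2 = 5)
V(U, n) = 5/(U + n*U²) (V(U, n) = 5/((U*U)*n + U) = 5/(U²*n + U) = 5/(n*U² + U) = 5/(U + n*U²))
V(6 - 1*1, R(S))*(-35) = (5/((6 - 1*1)*(1 + (6 - 1*1)*1)))*(-35) = (5/((6 - 1)*(1 + (6 - 1)*1)))*(-35) = (5/(5*(1 + 5*1)))*(-35) = (5*(⅕)/(1 + 5))*(-35) = (5*(⅕)/6)*(-35) = (5*(⅕)*(⅙))*(-35) = (⅙)*(-35) = -35/6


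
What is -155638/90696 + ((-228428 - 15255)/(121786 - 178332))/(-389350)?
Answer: -107080534927099/62399372619675 ≈ -1.7161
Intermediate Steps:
-155638/90696 + ((-228428 - 15255)/(121786 - 178332))/(-389350) = -155638*1/90696 - 243683/(-56546)*(-1/389350) = -77819/45348 - 243683*(-1/56546)*(-1/389350) = -77819/45348 + (243683/56546)*(-1/389350) = -77819/45348 - 243683/22016185100 = -107080534927099/62399372619675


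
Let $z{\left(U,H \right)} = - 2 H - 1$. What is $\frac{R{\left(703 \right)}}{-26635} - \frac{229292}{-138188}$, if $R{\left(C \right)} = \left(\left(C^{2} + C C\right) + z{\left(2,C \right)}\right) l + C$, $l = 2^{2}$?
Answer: $- \frac{134890564504}{920159345} \approx -146.59$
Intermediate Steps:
$z{\left(U,H \right)} = -1 - 2 H$
$l = 4$
$R{\left(C \right)} = -4 - 7 C + 8 C^{2}$ ($R{\left(C \right)} = \left(\left(C^{2} + C C\right) - \left(1 + 2 C\right)\right) 4 + C = \left(\left(C^{2} + C^{2}\right) - \left(1 + 2 C\right)\right) 4 + C = \left(2 C^{2} - \left(1 + 2 C\right)\right) 4 + C = \left(-1 - 2 C + 2 C^{2}\right) 4 + C = \left(-4 - 8 C + 8 C^{2}\right) + C = -4 - 7 C + 8 C^{2}$)
$\frac{R{\left(703 \right)}}{-26635} - \frac{229292}{-138188} = \frac{-4 - 4921 + 8 \cdot 703^{2}}{-26635} - \frac{229292}{-138188} = \left(-4 - 4921 + 8 \cdot 494209\right) \left(- \frac{1}{26635}\right) - - \frac{57323}{34547} = \left(-4 - 4921 + 3953672\right) \left(- \frac{1}{26635}\right) + \frac{57323}{34547} = 3948747 \left(- \frac{1}{26635}\right) + \frac{57323}{34547} = - \frac{3948747}{26635} + \frac{57323}{34547} = - \frac{134890564504}{920159345}$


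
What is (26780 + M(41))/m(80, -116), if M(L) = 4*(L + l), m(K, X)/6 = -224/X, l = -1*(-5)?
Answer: 9309/4 ≈ 2327.3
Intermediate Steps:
l = 5
m(K, X) = -1344/X (m(K, X) = 6*(-224/X) = -1344/X)
M(L) = 20 + 4*L (M(L) = 4*(L + 5) = 4*(5 + L) = 20 + 4*L)
(26780 + M(41))/m(80, -116) = (26780 + (20 + 4*41))/((-1344/(-116))) = (26780 + (20 + 164))/((-1344*(-1/116))) = (26780 + 184)/(336/29) = 26964*(29/336) = 9309/4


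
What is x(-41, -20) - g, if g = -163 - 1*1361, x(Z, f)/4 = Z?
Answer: 1360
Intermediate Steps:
x(Z, f) = 4*Z
g = -1524 (g = -163 - 1361 = -1524)
x(-41, -20) - g = 4*(-41) - 1*(-1524) = -164 + 1524 = 1360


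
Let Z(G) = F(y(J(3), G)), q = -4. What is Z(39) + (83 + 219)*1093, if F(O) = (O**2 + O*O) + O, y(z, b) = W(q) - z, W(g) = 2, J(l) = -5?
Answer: 330191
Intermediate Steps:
y(z, b) = 2 - z
F(O) = O + 2*O**2 (F(O) = (O**2 + O**2) + O = 2*O**2 + O = O + 2*O**2)
Z(G) = 105 (Z(G) = (2 - 1*(-5))*(1 + 2*(2 - 1*(-5))) = (2 + 5)*(1 + 2*(2 + 5)) = 7*(1 + 2*7) = 7*(1 + 14) = 7*15 = 105)
Z(39) + (83 + 219)*1093 = 105 + (83 + 219)*1093 = 105 + 302*1093 = 105 + 330086 = 330191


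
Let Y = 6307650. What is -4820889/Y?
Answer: -1606963/2102550 ≈ -0.76429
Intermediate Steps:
-4820889/Y = -4820889/6307650 = -4820889*1/6307650 = -1606963/2102550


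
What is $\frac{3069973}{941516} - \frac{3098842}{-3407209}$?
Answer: $\frac{13377648959829}{3207941788844} \approx 4.1702$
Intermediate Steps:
$\frac{3069973}{941516} - \frac{3098842}{-3407209} = 3069973 \cdot \frac{1}{941516} - - \frac{3098842}{3407209} = \frac{3069973}{941516} + \frac{3098842}{3407209} = \frac{13377648959829}{3207941788844}$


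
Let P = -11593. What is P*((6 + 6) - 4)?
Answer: -92744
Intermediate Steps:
P*((6 + 6) - 4) = -11593*((6 + 6) - 4) = -11593*(12 - 4) = -11593*8 = -92744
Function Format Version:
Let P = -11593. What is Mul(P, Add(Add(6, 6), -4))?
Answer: -92744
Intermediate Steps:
Mul(P, Add(Add(6, 6), -4)) = Mul(-11593, Add(Add(6, 6), -4)) = Mul(-11593, Add(12, -4)) = Mul(-11593, 8) = -92744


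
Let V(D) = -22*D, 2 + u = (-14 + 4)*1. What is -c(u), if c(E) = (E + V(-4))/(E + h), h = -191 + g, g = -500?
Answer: 4/37 ≈ 0.10811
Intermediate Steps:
u = -12 (u = -2 + (-14 + 4)*1 = -2 - 10*1 = -2 - 10 = -12)
h = -691 (h = -191 - 500 = -691)
c(E) = (88 + E)/(-691 + E) (c(E) = (E - 22*(-4))/(E - 691) = (E + 88)/(-691 + E) = (88 + E)/(-691 + E))
-c(u) = -(88 - 12)/(-691 - 12) = -76/(-703) = -(-1)*76/703 = -1*(-4/37) = 4/37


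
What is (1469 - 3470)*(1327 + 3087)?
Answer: -8832414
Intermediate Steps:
(1469 - 3470)*(1327 + 3087) = -2001*4414 = -8832414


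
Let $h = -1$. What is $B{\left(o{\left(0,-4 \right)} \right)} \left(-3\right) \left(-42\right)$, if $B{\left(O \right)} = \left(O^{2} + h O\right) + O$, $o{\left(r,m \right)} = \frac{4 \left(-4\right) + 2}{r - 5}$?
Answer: $\frac{24696}{25} \approx 987.84$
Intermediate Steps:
$o{\left(r,m \right)} = - \frac{14}{-5 + r}$ ($o{\left(r,m \right)} = \frac{-16 + 2}{-5 + r} = - \frac{14}{-5 + r}$)
$B{\left(O \right)} = O^{2}$ ($B{\left(O \right)} = \left(O^{2} - O\right) + O = O^{2}$)
$B{\left(o{\left(0,-4 \right)} \right)} \left(-3\right) \left(-42\right) = \left(- \frac{14}{-5 + 0}\right)^{2} \left(-3\right) \left(-42\right) = \left(- \frac{14}{-5}\right)^{2} \left(-3\right) \left(-42\right) = \left(\left(-14\right) \left(- \frac{1}{5}\right)\right)^{2} \left(-3\right) \left(-42\right) = \left(\frac{14}{5}\right)^{2} \left(-3\right) \left(-42\right) = \frac{196}{25} \left(-3\right) \left(-42\right) = \left(- \frac{588}{25}\right) \left(-42\right) = \frac{24696}{25}$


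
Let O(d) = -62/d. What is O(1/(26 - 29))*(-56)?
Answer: -10416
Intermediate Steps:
O(1/(26 - 29))*(-56) = -62/(1/(26 - 29))*(-56) = -62/(1/(-3))*(-56) = -62/(-1/3)*(-56) = -62*(-3)*(-56) = 186*(-56) = -10416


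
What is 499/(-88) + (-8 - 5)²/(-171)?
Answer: -100201/15048 ≈ -6.6588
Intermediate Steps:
499/(-88) + (-8 - 5)²/(-171) = 499*(-1/88) + (-13)²*(-1/171) = -499/88 + 169*(-1/171) = -499/88 - 169/171 = -100201/15048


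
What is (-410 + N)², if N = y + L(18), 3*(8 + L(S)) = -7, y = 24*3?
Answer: 1092025/9 ≈ 1.2134e+5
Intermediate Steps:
y = 72
L(S) = -31/3 (L(S) = -8 + (⅓)*(-7) = -8 - 7/3 = -31/3)
N = 185/3 (N = 72 - 31/3 = 185/3 ≈ 61.667)
(-410 + N)² = (-410 + 185/3)² = (-1045/3)² = 1092025/9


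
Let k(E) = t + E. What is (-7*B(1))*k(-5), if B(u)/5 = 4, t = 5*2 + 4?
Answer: -1260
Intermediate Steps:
t = 14 (t = 10 + 4 = 14)
B(u) = 20 (B(u) = 5*4 = 20)
k(E) = 14 + E
(-7*B(1))*k(-5) = (-7*20)*(14 - 5) = -140*9 = -1260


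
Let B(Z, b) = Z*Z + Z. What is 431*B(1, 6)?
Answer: 862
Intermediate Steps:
B(Z, b) = Z + Z² (B(Z, b) = Z² + Z = Z + Z²)
431*B(1, 6) = 431*(1*(1 + 1)) = 431*(1*2) = 431*2 = 862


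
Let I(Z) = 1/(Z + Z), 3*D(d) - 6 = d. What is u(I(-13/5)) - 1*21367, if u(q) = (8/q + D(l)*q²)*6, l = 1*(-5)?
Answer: -36531929/1690 ≈ -21617.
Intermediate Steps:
l = -5
D(d) = 2 + d/3
I(Z) = 1/(2*Z)
u(q) = 2*q² + 48/q (u(q) = (8/q + (2 + (⅓)*(-5))*q²)*6 = (8/q + (2 - 5/3)*q²)*6 = (8/q + q²/3)*6 = 2*q² + 48/q)
u(I(-13/5)) - 1*21367 = 2*(24 + (1/(2*((-13/5))))³)/((1/(2*((-13/5))))) - 1*21367 = 2*(24 + (1/(2*((-13*⅕))))³)/((1/(2*((-13*⅕))))) - 21367 = 2*(24 + (1/(2*(-13/5)))³)/((1/(2*(-13/5)))) - 21367 = 2*(24 + ((½)*(-5/13))³)/(((½)*(-5/13))) - 21367 = 2*(24 + (-5/26)³)/(-5/26) - 21367 = 2*(-26/5)*(24 - 125/17576) - 21367 = 2*(-26/5)*(421699/17576) - 21367 = -421699/1690 - 21367 = -36531929/1690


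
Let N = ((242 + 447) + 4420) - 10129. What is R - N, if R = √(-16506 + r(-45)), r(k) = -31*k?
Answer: 5020 + 3*I*√1679 ≈ 5020.0 + 122.93*I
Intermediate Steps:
N = -5020 (N = (689 + 4420) - 10129 = 5109 - 10129 = -5020)
R = 3*I*√1679 (R = √(-16506 - 31*(-45)) = √(-16506 + 1395) = √(-15111) = 3*I*√1679 ≈ 122.93*I)
R - N = 3*I*√1679 - 1*(-5020) = 3*I*√1679 + 5020 = 5020 + 3*I*√1679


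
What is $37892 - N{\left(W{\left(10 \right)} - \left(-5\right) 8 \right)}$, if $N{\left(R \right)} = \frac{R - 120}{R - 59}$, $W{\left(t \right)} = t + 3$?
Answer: $\frac{227285}{6} \approx 37881.0$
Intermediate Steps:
$W{\left(t \right)} = 3 + t$
$N{\left(R \right)} = \frac{-120 + R}{-59 + R}$ ($N{\left(R \right)} = \frac{R - 120}{-59 + R} = \frac{-120 + R}{-59 + R}$)
$37892 - N{\left(W{\left(10 \right)} - \left(-5\right) 8 \right)} = 37892 - \frac{-120 + \left(\left(3 + 10\right) - \left(-5\right) 8\right)}{-59 + \left(\left(3 + 10\right) - \left(-5\right) 8\right)} = 37892 - \frac{-120 + \left(13 - -40\right)}{-59 + \left(13 - -40\right)} = 37892 - \frac{-120 + \left(13 + 40\right)}{-59 + \left(13 + 40\right)} = 37892 - \frac{-120 + 53}{-59 + 53} = 37892 - \frac{1}{-6} \left(-67\right) = 37892 - \left(- \frac{1}{6}\right) \left(-67\right) = 37892 - \frac{67}{6} = \frac{227285}{6}$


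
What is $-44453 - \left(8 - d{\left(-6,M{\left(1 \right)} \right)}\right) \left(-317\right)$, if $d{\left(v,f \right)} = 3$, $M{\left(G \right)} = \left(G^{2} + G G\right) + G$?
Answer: $-42868$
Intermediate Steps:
$M{\left(G \right)} = G + 2 G^{2}$ ($M{\left(G \right)} = \left(G^{2} + G^{2}\right) + G = 2 G^{2} + G = G + 2 G^{2}$)
$-44453 - \left(8 - d{\left(-6,M{\left(1 \right)} \right)}\right) \left(-317\right) = -44453 - \left(8 - 3\right) \left(-317\right) = -44453 - 5 \left(-317\right) = -44453 - -1585 = -44453 + 1585 = -42868$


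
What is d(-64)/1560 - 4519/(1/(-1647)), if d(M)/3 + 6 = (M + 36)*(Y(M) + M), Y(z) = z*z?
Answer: 1935069729/260 ≈ 7.4426e+6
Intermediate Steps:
Y(z) = z²
d(M) = -18 + 3*(36 + M)*(M + M²) (d(M) = -18 + 3*((M + 36)*(M² + M)) = -18 + 3*((36 + M)*(M + M²)) = -18 + 3*(36 + M)*(M + M²))
d(-64)/1560 - 4519/(1/(-1647)) = (-18 + 3*(-64)³ + 108*(-64) + 111*(-64)²)/1560 - 4519/(1/(-1647)) = (-18 + 3*(-262144) - 6912 + 111*4096)*(1/1560) - 4519/(-1/1647) = (-18 - 786432 - 6912 + 454656)*(1/1560) - 4519*(-1647) = -338706*1/1560 + 7442793 = -56451/260 + 7442793 = 1935069729/260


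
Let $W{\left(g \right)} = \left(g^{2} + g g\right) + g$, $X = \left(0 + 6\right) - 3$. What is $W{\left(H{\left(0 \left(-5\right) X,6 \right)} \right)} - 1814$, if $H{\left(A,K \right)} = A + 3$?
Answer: $-1793$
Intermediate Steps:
$X = 3$ ($X = 6 - 3 = 3$)
$H{\left(A,K \right)} = 3 + A$
$W{\left(g \right)} = g + 2 g^{2}$ ($W{\left(g \right)} = \left(g^{2} + g^{2}\right) + g = 2 g^{2} + g = g + 2 g^{2}$)
$W{\left(H{\left(0 \left(-5\right) X,6 \right)} \right)} - 1814 = \left(3 + 0 \left(-5\right) 3\right) \left(1 + 2 \left(3 + 0 \left(-5\right) 3\right)\right) - 1814 = \left(3 + 0 \cdot 3\right) \left(1 + 2 \left(3 + 0 \cdot 3\right)\right) - 1814 = \left(3 + 0\right) \left(1 + 2 \left(3 + 0\right)\right) - 1814 = 3 \left(1 + 2 \cdot 3\right) - 1814 = 3 \left(1 + 6\right) - 1814 = 3 \cdot 7 - 1814 = 21 - 1814 = -1793$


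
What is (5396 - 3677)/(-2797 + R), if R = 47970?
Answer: 1719/45173 ≈ 0.038054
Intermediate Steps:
(5396 - 3677)/(-2797 + R) = (5396 - 3677)/(-2797 + 47970) = 1719/45173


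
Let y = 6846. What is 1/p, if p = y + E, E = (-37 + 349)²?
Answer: 1/104190 ≈ 9.5978e-6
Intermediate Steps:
E = 97344 (E = 312² = 97344)
p = 104190 (p = 6846 + 97344 = 104190)
1/p = 1/104190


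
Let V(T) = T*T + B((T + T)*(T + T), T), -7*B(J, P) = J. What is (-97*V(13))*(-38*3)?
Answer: 5606406/7 ≈ 8.0092e+5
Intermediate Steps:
B(J, P) = -J/7
V(T) = 3*T²/7 (V(T) = T*T - (T + T)*(T + T)/7 = T² - 2*T*2*T/7 = T² - 4*T²/7 = 3*T²/7)
(-97*V(13))*(-38*3) = (-291*13²/7)*(-38*3) = -291*169/7*(-114) = -97*507/7*(-114) = -49179/7*(-114) = 5606406/7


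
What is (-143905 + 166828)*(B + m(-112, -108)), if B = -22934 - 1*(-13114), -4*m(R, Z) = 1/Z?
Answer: -3601660911/16 ≈ -2.2510e+8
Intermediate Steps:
m(R, Z) = -1/(4*Z)
B = -9820 (B = -22934 + 13114 = -9820)
(-143905 + 166828)*(B + m(-112, -108)) = (-143905 + 166828)*(-9820 - ¼/(-108)) = 22923*(-9820 - ¼*(-1/108)) = 22923*(-9820 + 1/432) = 22923*(-4242239/432) = -3601660911/16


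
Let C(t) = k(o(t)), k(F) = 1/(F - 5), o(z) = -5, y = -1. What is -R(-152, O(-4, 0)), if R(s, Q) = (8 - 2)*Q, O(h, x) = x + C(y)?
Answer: 3/5 ≈ 0.60000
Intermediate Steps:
k(F) = 1/(-5 + F)
C(t) = -1/10 (C(t) = 1/(-5 - 5) = 1/(-10) = -1/10)
O(h, x) = -1/10 + x (O(h, x) = x - 1/10 = -1/10 + x)
R(s, Q) = 6*Q
-R(-152, O(-4, 0)) = -6*(-1/10 + 0) = -6*(-1)/10 = -1*(-3/5) = 3/5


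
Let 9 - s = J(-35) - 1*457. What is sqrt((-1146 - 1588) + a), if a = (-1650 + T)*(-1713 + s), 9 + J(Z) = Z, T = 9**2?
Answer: sqrt(1884773) ≈ 1372.9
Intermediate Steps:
T = 81
J(Z) = -9 + Z
s = 510 (s = 9 - ((-9 - 35) - 1*457) = 9 - (-44 - 457) = 9 - 1*(-501) = 9 + 501 = 510)
a = 1887507 (a = (-1650 + 81)*(-1713 + 510) = -1569*(-1203) = 1887507)
sqrt((-1146 - 1588) + a) = sqrt((-1146 - 1588) + 1887507) = sqrt(-2734 + 1887507) = sqrt(1884773)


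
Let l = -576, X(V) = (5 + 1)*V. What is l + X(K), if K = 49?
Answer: -282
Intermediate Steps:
X(V) = 6*V
l + X(K) = -576 + 6*49 = -576 + 294 = -282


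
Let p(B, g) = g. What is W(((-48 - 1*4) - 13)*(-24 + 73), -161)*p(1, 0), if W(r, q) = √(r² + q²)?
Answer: 0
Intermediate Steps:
W(r, q) = √(q² + r²)
W(((-48 - 1*4) - 13)*(-24 + 73), -161)*p(1, 0) = √((-161)² + (((-48 - 1*4) - 13)*(-24 + 73))²)*0 = √(25921 + (((-48 - 4) - 13)*49)²)*0 = √(25921 + ((-52 - 13)*49)²)*0 = √(25921 + (-65*49)²)*0 = √(25921 + (-3185)²)*0 = √(25921 + 10144225)*0 = √10170146*0 = (7*√207554)*0 = 0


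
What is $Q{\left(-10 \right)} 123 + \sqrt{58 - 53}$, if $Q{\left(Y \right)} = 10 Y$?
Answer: $-12300 + \sqrt{5} \approx -12298.0$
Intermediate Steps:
$Q{\left(-10 \right)} 123 + \sqrt{58 - 53} = 10 \left(-10\right) 123 + \sqrt{58 - 53} = \left(-100\right) 123 + \sqrt{58 - 53} = -12300 + \sqrt{5}$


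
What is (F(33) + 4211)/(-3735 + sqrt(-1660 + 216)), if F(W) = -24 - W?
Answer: -15515190/13951669 - 157852*I/13951669 ≈ -1.1121 - 0.011314*I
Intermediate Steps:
(F(33) + 4211)/(-3735 + sqrt(-1660 + 216)) = ((-24 - 1*33) + 4211)/(-3735 + sqrt(-1660 + 216)) = ((-24 - 33) + 4211)/(-3735 + sqrt(-1444)) = (-57 + 4211)/(-3735 + 38*I) = 4154*((-3735 - 38*I)/13951669) = 4154*(-3735 - 38*I)/13951669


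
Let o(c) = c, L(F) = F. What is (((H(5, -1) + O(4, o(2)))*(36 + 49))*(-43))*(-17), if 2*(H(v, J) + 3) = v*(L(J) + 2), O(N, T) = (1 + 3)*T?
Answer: 932025/2 ≈ 4.6601e+5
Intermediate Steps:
O(N, T) = 4*T
H(v, J) = -3 + v*(2 + J)/2 (H(v, J) = -3 + (v*(J + 2))/2 = -3 + (v*(2 + J))/2 = -3 + v*(2 + J)/2)
(((H(5, -1) + O(4, o(2)))*(36 + 49))*(-43))*(-17) = ((((-3 + 5 + (½)*(-1)*5) + 4*2)*(36 + 49))*(-43))*(-17) = ((((-3 + 5 - 5/2) + 8)*85)*(-43))*(-17) = (((-½ + 8)*85)*(-43))*(-17) = (((15/2)*85)*(-43))*(-17) = ((1275/2)*(-43))*(-17) = -54825/2*(-17) = 932025/2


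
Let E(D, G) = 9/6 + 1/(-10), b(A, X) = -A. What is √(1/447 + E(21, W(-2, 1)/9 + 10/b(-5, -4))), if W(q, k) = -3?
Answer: √7004490/2235 ≈ 1.1842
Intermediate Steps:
E(D, G) = 7/5 (E(D, G) = 9*(⅙) + 1*(-⅒) = 3/2 - ⅒ = 7/5)
√(1/447 + E(21, W(-2, 1)/9 + 10/b(-5, -4))) = √(1/447 + 7/5) = √(3134/2235) = √7004490/2235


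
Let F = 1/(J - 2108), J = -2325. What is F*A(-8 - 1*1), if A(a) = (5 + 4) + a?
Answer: 0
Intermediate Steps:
A(a) = 9 + a
F = -1/4433 (F = 1/(-2325 - 2108) = 1/(-4433) = -1/4433 ≈ -0.00022558)
F*A(-8 - 1*1) = -(9 + (-8 - 1*1))/4433 = -(9 + (-8 - 1))/4433 = -(9 - 9)/4433 = -1/4433*0 = 0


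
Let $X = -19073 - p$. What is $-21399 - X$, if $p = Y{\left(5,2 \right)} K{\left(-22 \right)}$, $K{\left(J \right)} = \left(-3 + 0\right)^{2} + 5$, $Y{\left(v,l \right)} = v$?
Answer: $-2256$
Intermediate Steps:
$K{\left(J \right)} = 14$ ($K{\left(J \right)} = \left(-3\right)^{2} + 5 = 9 + 5 = 14$)
$p = 70$ ($p = 5 \cdot 14 = 70$)
$X = -19143$ ($X = -19073 - 70 = -19143$)
$-21399 - X = -21399 - -19143 = -21399 + 19143 = -2256$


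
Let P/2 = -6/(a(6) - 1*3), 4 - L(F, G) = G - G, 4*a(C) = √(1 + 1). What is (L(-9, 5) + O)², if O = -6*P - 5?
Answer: (-300 + √2)²/(12 - √2)² ≈ 795.59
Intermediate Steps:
a(C) = √2/4 (a(C) = √(1 + 1)/4 = √2/4)
L(F, G) = 4 (L(F, G) = 4 - (G - G) = 4 - 1*0 = 4 + 0 = 4)
P = -12/(-3 + √2/4) (P = 2*(-6/(√2/4 - 1*3)) = 2*(-6/(√2/4 - 3)) = 2*(-6/(-3 + √2/4)) = -12/(-3 + √2/4) ≈ 4.5344)
O = -2083/71 - 144*√2/71 (O = -6*(288/71 + 24*√2/71) - 5 = (-1728/71 - 144*√2/71) - 5 = -2083/71 - 144*√2/71 ≈ -32.206)
(L(-9, 5) + O)² = (4 + (-2083/71 - 144*√2/71))² = (-1799/71 - 144*√2/71)²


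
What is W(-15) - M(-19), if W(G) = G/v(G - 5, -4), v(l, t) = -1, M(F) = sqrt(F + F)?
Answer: 15 - I*sqrt(38) ≈ 15.0 - 6.1644*I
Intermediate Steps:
M(F) = sqrt(2)*sqrt(F) (M(F) = sqrt(2*F) = sqrt(2)*sqrt(F))
W(G) = -G (W(G) = G/(-1) = G*(-1) = -G)
W(-15) - M(-19) = -1*(-15) - sqrt(2)*sqrt(-19) = 15 - sqrt(2)*I*sqrt(19) = 15 - I*sqrt(38)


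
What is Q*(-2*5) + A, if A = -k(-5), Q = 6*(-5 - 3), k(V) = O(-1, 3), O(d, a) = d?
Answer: 481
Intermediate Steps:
k(V) = -1
Q = -48 (Q = 6*(-8) = -48)
A = 1 (A = -1*(-1) = 1)
Q*(-2*5) + A = -(-96)*5 + 1 = -48*(-10) + 1 = 480 + 1 = 481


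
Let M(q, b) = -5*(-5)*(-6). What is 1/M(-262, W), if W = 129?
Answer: -1/150 ≈ -0.0066667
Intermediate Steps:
M(q, b) = -150 (M(q, b) = 25*(-6) = -150)
1/M(-262, W) = 1/(-150) = -1/150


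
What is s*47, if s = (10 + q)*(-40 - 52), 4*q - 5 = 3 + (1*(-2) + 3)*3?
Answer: -55131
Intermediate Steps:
q = 11/4 (q = 5/4 + (3 + (1*(-2) + 3)*3)/4 = 5/4 + (3 + (-2 + 3)*3)/4 = 5/4 + (3 + 1*3)/4 = 5/4 + (3 + 3)/4 = 5/4 + (¼)*6 = 5/4 + 3/2 = 11/4 ≈ 2.7500)
s = -1173 (s = (10 + 11/4)*(-40 - 52) = (51/4)*(-92) = -1173)
s*47 = -1173*47 = -55131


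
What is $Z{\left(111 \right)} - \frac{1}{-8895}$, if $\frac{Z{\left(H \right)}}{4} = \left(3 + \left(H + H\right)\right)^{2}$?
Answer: $\frac{1801237501}{8895} \approx 2.025 \cdot 10^{5}$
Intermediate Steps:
$Z{\left(H \right)} = 4 \left(3 + 2 H\right)^{2}$ ($Z{\left(H \right)} = 4 \left(3 + \left(H + H\right)\right)^{2} = 4 \left(3 + 2 H\right)^{2}$)
$Z{\left(111 \right)} - \frac{1}{-8895} = 4 \left(3 + 2 \cdot 111\right)^{2} - \frac{1}{-8895} = 4 \left(3 + 222\right)^{2} - - \frac{1}{8895} = 4 \cdot 225^{2} + \frac{1}{8895} = 4 \cdot 50625 + \frac{1}{8895} = 202500 + \frac{1}{8895} = \frac{1801237501}{8895}$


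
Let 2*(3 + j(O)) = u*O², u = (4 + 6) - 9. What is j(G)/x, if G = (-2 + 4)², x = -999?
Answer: -5/999 ≈ -0.0050050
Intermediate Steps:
u = 1 (u = 10 - 9 = 1)
G = 4 (G = 2² = 4)
j(O) = -3 + O²/2 (j(O) = -3 + (1*O²)/2 = -3 + O²/2)
j(G)/x = (-3 + (½)*4²)/(-999) = (-3 + (½)*16)*(-1/999) = (-3 + 8)*(-1/999) = 5*(-1/999) = -5/999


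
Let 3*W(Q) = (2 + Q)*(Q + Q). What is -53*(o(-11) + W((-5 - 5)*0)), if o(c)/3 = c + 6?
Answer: 795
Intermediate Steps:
o(c) = 18 + 3*c (o(c) = 3*(c + 6) = 3*(6 + c) = 18 + 3*c)
W(Q) = 2*Q*(2 + Q)/3 (W(Q) = ((2 + Q)*(Q + Q))/3 = ((2 + Q)*(2*Q))/3 = (2*Q*(2 + Q))/3 = 2*Q*(2 + Q)/3)
-53*(o(-11) + W((-5 - 5)*0)) = -53*((18 + 3*(-11)) + 2*((-5 - 5)*0)*(2 + (-5 - 5)*0)/3) = -53*((18 - 33) + 2*(-10*0)*(2 - 10*0)/3) = -53*(-15 + (⅔)*0*(2 + 0)) = -53*(-15 + (⅔)*0*2) = -53*(-15 + 0) = -53*(-15) = 795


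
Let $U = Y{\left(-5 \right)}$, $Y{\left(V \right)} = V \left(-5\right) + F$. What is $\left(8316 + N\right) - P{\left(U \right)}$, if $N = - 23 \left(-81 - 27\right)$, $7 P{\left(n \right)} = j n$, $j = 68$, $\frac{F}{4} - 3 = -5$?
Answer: $\frac{74444}{7} \approx 10635.0$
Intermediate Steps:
$F = -8$ ($F = 12 + 4 \left(-5\right) = 12 - 20 = -8$)
$Y{\left(V \right)} = -8 - 5 V$ ($Y{\left(V \right)} = V \left(-5\right) - 8 = - 5 V - 8 = -8 - 5 V$)
$U = 17$ ($U = -8 - -25 = -8 + 25 = 17$)
$P{\left(n \right)} = \frac{68 n}{7}$
$N = 2484$ ($N = \left(-23\right) \left(-108\right) = 2484$)
$\left(8316 + N\right) - P{\left(U \right)} = \left(8316 + 2484\right) - \frac{68}{7} \cdot 17 = 10800 - \frac{1156}{7} = \frac{74444}{7}$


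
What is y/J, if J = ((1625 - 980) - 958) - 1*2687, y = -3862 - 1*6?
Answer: 967/750 ≈ 1.2893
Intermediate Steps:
y = -3868 (y = -3862 - 6 = -3868)
J = -3000 (J = (645 - 958) - 2687 = -313 - 2687 = -3000)
y/J = -3868/(-3000) = -3868*(-1/3000) = 967/750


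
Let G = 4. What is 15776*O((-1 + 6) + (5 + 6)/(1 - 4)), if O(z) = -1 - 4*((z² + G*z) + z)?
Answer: -4937888/9 ≈ -5.4865e+5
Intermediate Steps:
O(z) = -1 - 20*z - 4*z² (O(z) = -1 - 4*((z² + 4*z) + z) = -1 - 4*(z² + 5*z) = -1 + (-20*z - 4*z²) = -1 - 20*z - 4*z²)
15776*O((-1 + 6) + (5 + 6)/(1 - 4)) = 15776*(-1 - 20*((-1 + 6) + (5 + 6)/(1 - 4)) - 4*((-1 + 6) + (5 + 6)/(1 - 4))²) = 15776*(-1 - 20*(5 + 11/(-3)) - 4*(5 + 11/(-3))²) = 15776*(-1 - 20*(5 + 11*(-⅓)) - 4*(5 + 11*(-⅓))²) = 15776*(-1 - 20*(5 - 11/3) - 4*(5 - 11/3)²) = 15776*(-1 - 20*4/3 - 4*(4/3)²) = 15776*(-1 - 80/3 - 4*16/9) = 15776*(-1 - 80/3 - 64/9) = 15776*(-313/9) = -4937888/9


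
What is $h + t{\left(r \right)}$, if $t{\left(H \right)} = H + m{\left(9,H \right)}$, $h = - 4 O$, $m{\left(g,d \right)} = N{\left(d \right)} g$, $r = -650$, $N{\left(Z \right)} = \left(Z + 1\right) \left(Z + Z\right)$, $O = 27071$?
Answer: $7484366$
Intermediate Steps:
$N{\left(Z \right)} = 2 Z \left(1 + Z\right)$ ($N{\left(Z \right)} = \left(1 + Z\right) 2 Z = 2 Z \left(1 + Z\right)$)
$m{\left(g,d \right)} = 2 d g \left(1 + d\right)$ ($m{\left(g,d \right)} = 2 d \left(1 + d\right) g = 2 d g \left(1 + d\right)$)
$h = -108284$ ($h = \left(-4\right) 27071 = -108284$)
$t{\left(H \right)} = H + 18 H \left(1 + H\right)$ ($t{\left(H \right)} = H + 2 H 9 \left(1 + H\right) = H + 18 H \left(1 + H\right)$)
$h + t{\left(r \right)} = -108284 - 650 \left(19 + 18 \left(-650\right)\right) = -108284 - 650 \left(19 - 11700\right) = -108284 - -7592650 = -108284 + 7592650 = 7484366$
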